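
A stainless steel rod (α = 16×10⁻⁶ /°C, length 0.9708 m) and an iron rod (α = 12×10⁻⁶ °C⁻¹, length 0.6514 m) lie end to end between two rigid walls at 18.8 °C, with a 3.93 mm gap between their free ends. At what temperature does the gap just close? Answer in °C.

α₁L₁ = 1.55328×10⁻⁵ m/K, α₂L₂ = 7.8168×10⁻⁶ m/K → total 2.33496×10⁻⁵ m/K
ΔT = g/(α₁L₁+α₂L₂) = 3.93×10⁻³ / 2.33496×10⁻⁵ = 168.31 K
T = 18.8 + 168.31 = 187.11 °C

T = 187 °C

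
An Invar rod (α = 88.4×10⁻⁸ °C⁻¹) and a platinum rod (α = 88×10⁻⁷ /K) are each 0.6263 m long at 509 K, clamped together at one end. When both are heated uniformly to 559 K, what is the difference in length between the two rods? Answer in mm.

ΔT = 50 K
Invar: ΔL = 88.4×10⁻⁸ × 0.6263 m × 50 = 2.7682×10⁻⁵ m = 0.027682 mm
platinum: ΔL = 88×10⁻⁷ × 0.6263 m × 50 = 2.7557×10⁻⁴ m = 0.27557 mm
difference = 0.27557 − 0.027682 = 0.247888 mm

0.248 mm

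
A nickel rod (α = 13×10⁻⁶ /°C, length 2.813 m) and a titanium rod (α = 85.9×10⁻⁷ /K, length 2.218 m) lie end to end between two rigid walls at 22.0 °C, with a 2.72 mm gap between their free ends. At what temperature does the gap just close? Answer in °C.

Gap closes when ΔL₁ + ΔL₂ = 2.72 mm = 2.72×10⁻³ m
(α₁L₁ + α₂L₂)ΔT = g
α₁L₁ + α₂L₂ = 13×10⁻⁶×2.813 + 85.9×10⁻⁷×2.218 = 5.562162×10⁻⁵ m/K
ΔT = 2.72×10⁻³ / 5.562162×10⁻⁵ = 48.902 K
T = 22.0 + 48.902 = 70.902 °C

T = 70.9 °C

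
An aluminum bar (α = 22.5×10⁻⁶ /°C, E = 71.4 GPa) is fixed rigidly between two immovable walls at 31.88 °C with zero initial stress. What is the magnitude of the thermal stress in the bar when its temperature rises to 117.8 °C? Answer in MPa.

σ = 138 MPa

Fully constrained: the free strain ε = αΔT is blocked, so σ = Eε = EαΔT.
|ΔT| = 85.92 K
σ = 71.4×10⁹ × 22.5×10⁻⁶ × 85.92 = 1.38×10⁸ Pa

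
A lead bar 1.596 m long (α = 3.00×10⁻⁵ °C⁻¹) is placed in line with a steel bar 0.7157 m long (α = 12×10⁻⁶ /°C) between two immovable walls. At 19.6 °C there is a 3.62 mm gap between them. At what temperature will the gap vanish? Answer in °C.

Gap closes when ΔL₁ + ΔL₂ = 3.62 mm = 3.62×10⁻³ m
(α₁L₁ + α₂L₂)ΔT = g
α₁L₁ + α₂L₂ = 3.00×10⁻⁵×1.596 + 12×10⁻⁶×0.7157 = 5.64684×10⁻⁵ m/K
ΔT = 3.62×10⁻³ / 5.64684×10⁻⁵ = 64.107 K
T = 19.6 + 64.107 = 83.707 °C

T = 83.7 °C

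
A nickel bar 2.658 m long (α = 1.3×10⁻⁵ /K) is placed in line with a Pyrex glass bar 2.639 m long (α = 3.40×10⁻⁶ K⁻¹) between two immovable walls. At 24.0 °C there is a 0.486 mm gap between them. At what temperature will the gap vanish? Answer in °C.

T = 35.2 °C

α₁L₁ = 3.4554×10⁻⁵ m/K, α₂L₂ = 8.9726×10⁻⁶ m/K → total 4.35266×10⁻⁵ m/K
ΔT = g/(α₁L₁+α₂L₂) = 4.86×10⁻⁴ / 4.35266×10⁻⁵ = 11.166 K
T = 24.0 + 11.166 = 35.166 °C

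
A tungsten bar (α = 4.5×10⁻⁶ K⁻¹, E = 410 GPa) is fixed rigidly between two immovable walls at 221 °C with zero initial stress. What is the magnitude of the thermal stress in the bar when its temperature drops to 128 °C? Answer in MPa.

Fully constrained: the free strain ε = αΔT is blocked, so σ = Eε = EαΔT.
|ΔT| = 93 K
σ = 410×10⁹ × 4.5×10⁻⁶ × 93 = 1.72×10⁸ Pa

σ = 172 MPa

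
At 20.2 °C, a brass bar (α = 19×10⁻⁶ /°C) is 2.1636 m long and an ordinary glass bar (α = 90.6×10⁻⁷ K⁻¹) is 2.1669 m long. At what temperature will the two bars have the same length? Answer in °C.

L₁(1 + α₁ΔT) = L₂(1 + α₂ΔT) ⇒ ΔT = (L₂ − L₁)/(α₁L₁ − α₂L₂)
L₂ − L₁ = 2.1669 − 2.1636 = 3.30×10⁻³ m
α₁L₁ − α₂L₂ = 19×10⁻⁶×2.1636 − 90.6×10⁻⁷×2.1669 = 2.1476286×10⁻⁵ m/K
ΔT = 3.30×10⁻³ / 2.1476286×10⁻⁵ = 153.658 K
T = 20.2 + 153.658 = 173.858 °C

T = 173.9 °C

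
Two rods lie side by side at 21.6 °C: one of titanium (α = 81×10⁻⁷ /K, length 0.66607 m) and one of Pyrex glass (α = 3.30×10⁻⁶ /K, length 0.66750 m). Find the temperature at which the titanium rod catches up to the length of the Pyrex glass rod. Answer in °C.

L₁(1 + α₁ΔT) = L₂(1 + α₂ΔT) ⇒ ΔT = (L₂ − L₁)/(α₁L₁ − α₂L₂)
L₂ − L₁ = 0.66750 − 0.66607 = 1.43×10⁻³ m
α₁L₁ − α₂L₂ = 81×10⁻⁷×0.66607 − 3.30×10⁻⁶×0.66750 = 3.192417×10⁻⁶ m/K
ΔT = 1.43×10⁻³ / 3.192417×10⁻⁶ = 447.936 K
T = 21.6 + 447.936 = 469.536 °C

T = 469.5 °C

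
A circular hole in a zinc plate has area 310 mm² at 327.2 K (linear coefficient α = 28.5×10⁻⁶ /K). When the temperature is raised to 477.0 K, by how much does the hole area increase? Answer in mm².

ΔA = 2.65 mm²

Area coefficient ≈ 2α; |ΔT| = 149.8 K
ΔA = 2αA₀ΔT = 2(28.5×10⁻⁶)(310)(149.8) = 2.65 mm²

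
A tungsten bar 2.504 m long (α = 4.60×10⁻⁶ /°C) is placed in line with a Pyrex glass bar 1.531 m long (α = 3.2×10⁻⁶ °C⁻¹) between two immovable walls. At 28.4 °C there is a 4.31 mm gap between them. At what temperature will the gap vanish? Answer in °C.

T = 291 °C

Gap closes when ΔL₁ + ΔL₂ = 4.31 mm = 4.31×10⁻³ m
(α₁L₁ + α₂L₂)ΔT = g
α₁L₁ + α₂L₂ = 4.60×10⁻⁶×2.504 + 3.2×10⁻⁶×1.531 = 1.64176×10⁻⁵ m/K
ΔT = 4.31×10⁻³ / 1.64176×10⁻⁵ = 262.52 K
T = 28.4 + 262.52 = 290.92 °C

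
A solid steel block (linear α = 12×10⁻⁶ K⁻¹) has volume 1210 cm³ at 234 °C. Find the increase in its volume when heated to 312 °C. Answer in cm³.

ΔV = 3.40 cm³

Isotropic solid: β ≈ 3α = 3.6×10⁻⁵ /K; ΔT = 78 K
ΔV = 3αV₀ΔT = 3(12×10⁻⁶)(1210)(78) = 3.40 cm³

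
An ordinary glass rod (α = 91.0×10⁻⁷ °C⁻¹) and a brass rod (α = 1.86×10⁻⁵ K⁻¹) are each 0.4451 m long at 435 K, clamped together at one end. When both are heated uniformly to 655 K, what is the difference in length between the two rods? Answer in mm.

ΔT = 220 K
ordinary glass: ΔL = 91.0×10⁻⁷ × 0.4451 m × 220 = 8.9109×10⁻⁴ m = 0.89109 mm
brass: ΔL = 1.86×10⁻⁵ × 0.4451 m × 220 = 1.8213×10⁻³ m = 1.8213 mm
difference = 1.8213 − 0.89109 = 0.93021 mm

0.930 mm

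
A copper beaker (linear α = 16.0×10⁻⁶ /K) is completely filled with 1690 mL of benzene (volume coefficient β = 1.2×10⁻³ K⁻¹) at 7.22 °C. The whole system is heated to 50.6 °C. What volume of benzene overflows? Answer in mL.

The beaker also expands: β_container ≈ 3α = 4.8×10⁻⁵ /K
Net overflow = V₀(β_liq − 3α_cont)ΔT
β − 3α = 1.20×10⁻³ − 4.8×10⁻⁵ = 1.152×10⁻³ /K; ΔT = 43.38 K
ΔV = 1690 × 1.152×10⁻³ × 43.38 = 84.5 mL

84.5 mL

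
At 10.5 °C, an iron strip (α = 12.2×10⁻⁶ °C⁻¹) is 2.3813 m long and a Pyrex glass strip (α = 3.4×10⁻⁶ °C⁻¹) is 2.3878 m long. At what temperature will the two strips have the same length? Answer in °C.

T = 321.0 °C

Equal length when α₁L₁ΔT − α₂L₂ΔT = L₂ − L₁ = 6.50×10⁻³ m
α₁L₁ = 2.905186×10⁻⁵, α₂L₂ = 8.11852×10⁻⁶ → Δ(αL) = 2.093334×10⁻⁵ m/K
ΔT = 6.50×10⁻³ / 2.093334×10⁻⁵ = 310.509 K, so T = 10.5 + 310.509 = 321.009 °C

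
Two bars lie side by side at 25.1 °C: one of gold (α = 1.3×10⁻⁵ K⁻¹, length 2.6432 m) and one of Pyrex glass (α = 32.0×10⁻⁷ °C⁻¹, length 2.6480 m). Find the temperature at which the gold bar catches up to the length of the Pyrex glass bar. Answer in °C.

T = 210.5 °C

Equal length when α₁L₁ΔT − α₂L₂ΔT = L₂ − L₁ = 4.80×10⁻³ m
α₁L₁ = 3.43616×10⁻⁵, α₂L₂ = 8.4736×10⁻⁶ → Δ(αL) = 2.5888×10⁻⁵ m/K
ΔT = 4.80×10⁻³ / 2.5888×10⁻⁵ = 185.414 K, so T = 25.1 + 185.414 = 210.514 °C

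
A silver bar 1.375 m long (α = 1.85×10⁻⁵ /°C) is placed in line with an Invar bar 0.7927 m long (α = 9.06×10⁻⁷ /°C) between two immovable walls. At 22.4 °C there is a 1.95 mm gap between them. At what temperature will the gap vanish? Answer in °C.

α₁L₁ = 2.54375×10⁻⁵ m/K, α₂L₂ = 7.181862×10⁻⁷ m/K → total 2.61556862×10⁻⁵ m/K
ΔT = g/(α₁L₁+α₂L₂) = 1.95×10⁻³ / 2.61556862×10⁻⁵ = 74.554 K
T = 22.4 + 74.554 = 96.954 °C

T = 97.0 °C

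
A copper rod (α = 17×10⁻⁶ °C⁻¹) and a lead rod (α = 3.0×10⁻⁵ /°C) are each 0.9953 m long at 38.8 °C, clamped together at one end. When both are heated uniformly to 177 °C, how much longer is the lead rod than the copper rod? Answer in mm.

ΔT = 138.2 K
copper: ΔL = 17×10⁻⁶ × 0.9953 m × 138.2 = 2.3384×10⁻³ m = 2.3384 mm
lead: ΔL = 3.0×10⁻⁵ × 0.9953 m × 138.2 = 4.1265×10⁻³ m = 4.1265 mm
difference = 4.1265 − 2.3384 = 1.7881 mm

1.79 mm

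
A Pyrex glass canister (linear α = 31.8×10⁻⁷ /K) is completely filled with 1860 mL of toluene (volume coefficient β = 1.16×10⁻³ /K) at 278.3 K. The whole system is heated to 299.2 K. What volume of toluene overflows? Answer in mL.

44.7 mL

The canister also expands: β_container ≈ 3α = 9.54×10⁻⁶ /K
Net overflow = V₀(β_liq − 3α_cont)ΔT
β − 3α = 1.16×10⁻³ − 9.54×10⁻⁶ = 1.15046×10⁻³ /K; ΔT = 20.9 K
ΔV = 1860 × 1.15046×10⁻³ × 20.9 = 44.7 mL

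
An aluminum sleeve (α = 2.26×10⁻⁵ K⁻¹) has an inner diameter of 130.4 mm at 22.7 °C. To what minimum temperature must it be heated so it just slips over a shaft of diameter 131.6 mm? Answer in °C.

T = 430 °C

Required Δd = 131.6 − 130.4 = 1.2 mm
Δd = αd₀ΔT ⇒ ΔT = Δd/(αd₀) = 1.2 / (2.26×10⁻⁵ × 130.4) = 407.19 K
T_min = 22.7 + 407.19 = 429.89 °C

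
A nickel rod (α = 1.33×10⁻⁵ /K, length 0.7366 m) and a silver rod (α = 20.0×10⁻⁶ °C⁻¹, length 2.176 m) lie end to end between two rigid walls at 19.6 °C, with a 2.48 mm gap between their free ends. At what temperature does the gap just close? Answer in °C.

T = 66.1 °C

Gap closes when ΔL₁ + ΔL₂ = 2.48 mm = 2.48×10⁻³ m
(α₁L₁ + α₂L₂)ΔT = g
α₁L₁ + α₂L₂ = 1.33×10⁻⁵×0.7366 + 20.0×10⁻⁶×2.176 = 5.331678×10⁻⁵ m/K
ΔT = 2.48×10⁻³ / 5.331678×10⁻⁵ = 46.514 K
T = 19.6 + 46.514 = 66.114 °C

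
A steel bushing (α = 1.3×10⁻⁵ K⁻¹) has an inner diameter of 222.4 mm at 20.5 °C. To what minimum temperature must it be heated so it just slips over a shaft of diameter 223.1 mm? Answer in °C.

Required Δd = 223.1 − 222.4 = 0.7 mm
Δd = αd₀ΔT ⇒ ΔT = Δd/(αd₀) = 0.7 / (1.3×10⁻⁵ × 222.4) = 242.11 K
T_min = 20.5 + 242.11 = 262.61 °C

T = 263 °C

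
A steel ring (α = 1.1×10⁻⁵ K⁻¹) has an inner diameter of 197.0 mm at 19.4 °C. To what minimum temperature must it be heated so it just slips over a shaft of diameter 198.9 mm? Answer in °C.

T = 896 °C

Required Δd = 198.9 − 197.0 = 1.9 mm
Δd = αd₀ΔT ⇒ ΔT = Δd/(αd₀) = 1.9 / (1.1×10⁻⁵ × 197.0) = 876.79 K
T_min = 19.4 + 876.79 = 896.19 °C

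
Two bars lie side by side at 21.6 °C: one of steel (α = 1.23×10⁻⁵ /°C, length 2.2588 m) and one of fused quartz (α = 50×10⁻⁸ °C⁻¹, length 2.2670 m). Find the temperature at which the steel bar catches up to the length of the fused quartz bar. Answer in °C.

Equal length when α₁L₁ΔT − α₂L₂ΔT = L₂ − L₁ = 8.20×10⁻³ m
α₁L₁ = 2.778324×10⁻⁵, α₂L₂ = 1.1335×10⁻⁶ → Δ(αL) = 2.664974×10⁻⁵ m/K
ΔT = 8.20×10⁻³ / 2.664974×10⁻⁵ = 307.695 K, so T = 21.6 + 307.695 = 329.295 °C

T = 329.3 °C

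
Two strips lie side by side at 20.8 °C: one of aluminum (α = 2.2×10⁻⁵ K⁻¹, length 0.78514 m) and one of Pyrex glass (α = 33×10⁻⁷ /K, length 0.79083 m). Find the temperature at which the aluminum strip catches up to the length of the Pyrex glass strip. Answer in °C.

Equal length when α₁L₁ΔT − α₂L₂ΔT = L₂ − L₁ = 5.69×10⁻³ m
α₁L₁ = 1.727308×10⁻⁵, α₂L₂ = 2.609739×10⁻⁶ → Δ(αL) = 1.4663341×10⁻⁵ m/K
ΔT = 5.69×10⁻³ / 1.4663341×10⁻⁵ = 388.043 K, so T = 20.8 + 388.043 = 408.843 °C

T = 408.8 °C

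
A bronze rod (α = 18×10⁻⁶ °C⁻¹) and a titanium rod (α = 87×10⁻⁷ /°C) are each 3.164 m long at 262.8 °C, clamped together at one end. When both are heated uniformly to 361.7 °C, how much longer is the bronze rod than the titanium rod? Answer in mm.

ΔT = 98.9 K
bronze: ΔL = 18×10⁻⁶ × 3.164 m × 98.9 = 5.6326×10⁻³ m = 5.6326 mm
titanium: ΔL = 87×10⁻⁷ × 3.164 m × 98.9 = 2.7224×10⁻³ m = 2.7224 mm
difference = 5.6326 − 2.7224 = 2.9102 mm

2.91 mm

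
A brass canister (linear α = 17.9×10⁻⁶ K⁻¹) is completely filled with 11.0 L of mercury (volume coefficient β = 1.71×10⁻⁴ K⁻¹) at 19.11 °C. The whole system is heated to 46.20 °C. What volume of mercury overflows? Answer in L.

0.0350 L

The canister also expands: β_container ≈ 3α = 5.37×10⁻⁵ /K
Net overflow = V₀(β_liq − 3α_cont)ΔT
β − 3α = 1.71×10⁻⁴ − 5.37×10⁻⁵ = 1.173×10⁻⁴ /K; ΔT = 27.09 K
ΔV = 11.0 × 1.173×10⁻⁴ × 27.09 = 0.0350 L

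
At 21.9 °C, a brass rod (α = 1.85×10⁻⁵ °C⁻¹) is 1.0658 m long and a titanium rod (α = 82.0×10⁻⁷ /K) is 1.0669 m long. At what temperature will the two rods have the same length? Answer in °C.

T = 122.2 °C

L₁(1 + α₁ΔT) = L₂(1 + α₂ΔT) ⇒ ΔT = (L₂ − L₁)/(α₁L₁ − α₂L₂)
L₂ − L₁ = 1.0669 − 1.0658 = 1.10×10⁻³ m
α₁L₁ − α₂L₂ = 1.85×10⁻⁵×1.0658 − 82.0×10⁻⁷×1.0669 = 1.096872×10⁻⁵ m/K
ΔT = 1.10×10⁻³ / 1.096872×10⁻⁵ = 100.285 K
T = 21.9 + 100.285 = 122.185 °C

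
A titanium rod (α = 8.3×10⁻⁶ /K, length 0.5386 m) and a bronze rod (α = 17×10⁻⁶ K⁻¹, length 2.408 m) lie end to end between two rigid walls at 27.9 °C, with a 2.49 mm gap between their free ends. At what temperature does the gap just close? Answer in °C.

α₁L₁ = 4.47038×10⁻⁶ m/K, α₂L₂ = 4.0936×10⁻⁵ m/K → total 4.540638×10⁻⁵ m/K
ΔT = g/(α₁L₁+α₂L₂) = 2.49×10⁻³ / 4.540638×10⁻⁵ = 54.838 K
T = 27.9 + 54.838 = 82.738 °C

T = 82.7 °C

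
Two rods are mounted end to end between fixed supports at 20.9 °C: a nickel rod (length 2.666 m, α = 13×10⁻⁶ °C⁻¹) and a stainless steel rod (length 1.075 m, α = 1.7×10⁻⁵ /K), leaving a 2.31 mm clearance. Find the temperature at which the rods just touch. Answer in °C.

T = 64.5 °C

α₁L₁ = 3.4658×10⁻⁵ m/K, α₂L₂ = 1.8275×10⁻⁵ m/K → total 5.2933×10⁻⁵ m/K
ΔT = g/(α₁L₁+α₂L₂) = 2.31×10⁻³ / 5.2933×10⁻⁵ = 43.640 K
T = 20.9 + 43.640 = 64.540 °C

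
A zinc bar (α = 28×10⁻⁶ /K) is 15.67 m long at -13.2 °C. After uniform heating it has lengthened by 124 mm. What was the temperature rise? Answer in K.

ΔT = 283 K

ΔL = αL₀ΔT ⇒ ΔT = ΔL / (αL₀)
ΔT = 124×10⁻³ m / (28×10⁻⁶ × 15.67 m) = 282.61 K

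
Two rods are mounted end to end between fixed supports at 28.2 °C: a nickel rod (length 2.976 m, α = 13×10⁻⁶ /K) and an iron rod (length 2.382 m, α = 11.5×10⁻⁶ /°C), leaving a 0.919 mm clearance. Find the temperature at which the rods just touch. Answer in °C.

T = 42.1 °C

α₁L₁ = 3.8688×10⁻⁵ m/K, α₂L₂ = 2.7393×10⁻⁵ m/K → total 6.6081×10⁻⁵ m/K
ΔT = g/(α₁L₁+α₂L₂) = 9.19×10⁻⁴ / 6.6081×10⁻⁵ = 13.907 K
T = 28.2 + 13.907 = 42.107 °C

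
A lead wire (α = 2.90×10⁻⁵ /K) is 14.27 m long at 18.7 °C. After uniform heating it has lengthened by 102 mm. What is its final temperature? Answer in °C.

ΔL = αL₀ΔT ⇒ ΔT = ΔL / (αL₀)
ΔT = 102×10⁻³ m / (2.90×10⁻⁵ × 14.27 m) = 246.48 K
T = 18.7 + 246.48 = 265.18 °C

T = 265 °C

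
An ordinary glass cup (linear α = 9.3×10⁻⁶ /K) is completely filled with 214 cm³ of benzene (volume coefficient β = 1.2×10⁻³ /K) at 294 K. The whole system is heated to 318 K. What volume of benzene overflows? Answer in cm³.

6.02 cm³

The cup also expands: β_container ≈ 3α = 2.79×10⁻⁵ /K
Net overflow = V₀(β_liq − 3α_cont)ΔT
β − 3α = 1.20×10⁻³ − 2.79×10⁻⁵ = 1.1721×10⁻³ /K; ΔT = 24 K
ΔV = 214 × 1.1721×10⁻³ × 24 = 6.02 cm³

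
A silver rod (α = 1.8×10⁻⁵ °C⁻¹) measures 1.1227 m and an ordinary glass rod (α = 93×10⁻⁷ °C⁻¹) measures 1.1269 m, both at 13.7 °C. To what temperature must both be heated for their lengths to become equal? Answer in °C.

L₁(1 + α₁ΔT) = L₂(1 + α₂ΔT) ⇒ ΔT = (L₂ − L₁)/(α₁L₁ − α₂L₂)
L₂ − L₁ = 1.1269 − 1.1227 = 4.20×10⁻³ m
α₁L₁ − α₂L₂ = 1.8×10⁻⁵×1.1227 − 93×10⁻⁷×1.1269 = 9.72843×10⁻⁶ m/K
ΔT = 4.20×10⁻³ / 9.72843×10⁻⁶ = 431.724 K
T = 13.7 + 431.724 = 445.424 °C

T = 445.4 °C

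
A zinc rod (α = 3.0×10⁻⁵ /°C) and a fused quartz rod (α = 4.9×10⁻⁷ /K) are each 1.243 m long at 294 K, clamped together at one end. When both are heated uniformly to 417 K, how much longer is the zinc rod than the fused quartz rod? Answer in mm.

4.51 mm

ΔT = 123 K
zinc: ΔL = 3.0×10⁻⁵ × 1.243 m × 123 = 4.5867×10⁻³ m = 4.5867 mm
fused quartz: ΔL = 4.9×10⁻⁷ × 1.243 m × 123 = 7.4916×10⁻⁵ m = 0.074916 mm
difference = 4.5867 − 0.074916 = 4.511784 mm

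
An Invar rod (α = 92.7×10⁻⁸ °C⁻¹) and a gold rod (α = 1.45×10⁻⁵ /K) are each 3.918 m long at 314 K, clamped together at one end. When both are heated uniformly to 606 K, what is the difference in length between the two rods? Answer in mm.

ΔT = 292 K
Invar: ΔL = 92.7×10⁻⁸ × 3.918 m × 292 = 1.0605×10⁻³ m = 1.0605 mm
gold: ΔL = 1.45×10⁻⁵ × 3.918 m × 292 = 1.6589×10⁻² m = 16.589 mm
difference = 16.589 − 1.0605 = 15.5285 mm

15.5 mm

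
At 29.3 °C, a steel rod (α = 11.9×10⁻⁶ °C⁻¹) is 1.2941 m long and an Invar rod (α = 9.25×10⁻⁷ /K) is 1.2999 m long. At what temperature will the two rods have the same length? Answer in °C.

T = 437.8 °C

Equal length when α₁L₁ΔT − α₂L₂ΔT = L₂ − L₁ = 5.80×10⁻³ m
α₁L₁ = 1.539979×10⁻⁵, α₂L₂ = 1.2024075×10⁻⁶ → Δ(αL) = 1.41973825×10⁻⁵ m/K
ΔT = 5.80×10⁻³ / 1.41973825×10⁻⁵ = 408.526 K, so T = 29.3 + 408.526 = 437.826 °C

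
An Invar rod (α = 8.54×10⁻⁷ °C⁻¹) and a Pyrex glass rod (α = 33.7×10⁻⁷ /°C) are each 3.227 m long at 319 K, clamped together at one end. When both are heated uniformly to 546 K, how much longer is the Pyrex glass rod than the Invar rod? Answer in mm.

ΔT = 227 K
Invar: ΔL = 8.54×10⁻⁷ × 3.227 m × 227 = 6.2558×10⁻⁴ m = 0.62558 mm
Pyrex glass: ΔL = 33.7×10⁻⁷ × 3.227 m × 227 = 2.4686×10⁻³ m = 2.4686 mm
difference = 2.4686 − 0.62558 = 1.84302 mm

1.84 mm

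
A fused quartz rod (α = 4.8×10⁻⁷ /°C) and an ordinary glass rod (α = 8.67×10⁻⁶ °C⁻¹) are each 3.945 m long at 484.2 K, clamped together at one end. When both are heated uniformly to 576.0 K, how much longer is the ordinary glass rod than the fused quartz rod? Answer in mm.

ΔT = 91.8 K
fused quartz: ΔL = 4.8×10⁻⁷ × 3.945 m × 91.8 = 1.7383×10⁻⁴ m = 0.17383 mm
ordinary glass: ΔL = 8.67×10⁻⁶ × 3.945 m × 91.8 = 3.1398×10⁻³ m = 3.1398 mm
difference = 3.1398 − 0.17383 = 2.96597 mm

2.97 mm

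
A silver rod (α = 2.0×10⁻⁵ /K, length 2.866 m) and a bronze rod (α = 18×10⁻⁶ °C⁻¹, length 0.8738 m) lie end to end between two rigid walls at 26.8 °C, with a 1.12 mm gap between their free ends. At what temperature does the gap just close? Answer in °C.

T = 42.1 °C

Gap closes when ΔL₁ + ΔL₂ = 1.12 mm = 1.12×10⁻³ m
(α₁L₁ + α₂L₂)ΔT = g
α₁L₁ + α₂L₂ = 2.0×10⁻⁵×2.866 + 18×10⁻⁶×0.8738 = 7.30484×10⁻⁵ m/K
ΔT = 1.12×10⁻³ / 7.30484×10⁻⁵ = 15.332 K
T = 26.8 + 15.332 = 42.132 °C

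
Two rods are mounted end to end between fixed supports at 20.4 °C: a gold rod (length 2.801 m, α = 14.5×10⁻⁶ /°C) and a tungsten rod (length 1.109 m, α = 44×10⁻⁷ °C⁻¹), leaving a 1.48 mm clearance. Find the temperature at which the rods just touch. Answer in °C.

T = 52.9 °C

Gap closes when ΔL₁ + ΔL₂ = 1.48 mm = 1.48×10⁻³ m
(α₁L₁ + α₂L₂)ΔT = g
α₁L₁ + α₂L₂ = 14.5×10⁻⁶×2.801 + 44×10⁻⁷×1.109 = 4.54941×10⁻⁵ m/K
ΔT = 1.48×10⁻³ / 4.54941×10⁻⁵ = 32.532 K
T = 20.4 + 32.532 = 52.932 °C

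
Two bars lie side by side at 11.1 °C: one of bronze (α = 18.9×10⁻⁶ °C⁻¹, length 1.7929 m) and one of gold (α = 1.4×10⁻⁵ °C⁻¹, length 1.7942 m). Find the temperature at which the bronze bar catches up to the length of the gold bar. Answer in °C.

Equal length when α₁L₁ΔT − α₂L₂ΔT = L₂ − L₁ = 1.30×10⁻³ m
α₁L₁ = 3.388581×10⁻⁵, α₂L₂ = 2.51188×10⁻⁵ → Δ(αL) = 8.76701×10⁻⁶ m/K
ΔT = 1.30×10⁻³ / 8.76701×10⁻⁶ = 148.283 K, so T = 11.1 + 148.283 = 159.383 °C

T = 159.4 °C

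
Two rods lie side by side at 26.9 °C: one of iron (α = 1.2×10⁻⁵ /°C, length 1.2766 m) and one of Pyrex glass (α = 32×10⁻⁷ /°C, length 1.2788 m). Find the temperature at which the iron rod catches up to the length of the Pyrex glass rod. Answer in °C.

L₁(1 + α₁ΔT) = L₂(1 + α₂ΔT) ⇒ ΔT = (L₂ − L₁)/(α₁L₁ − α₂L₂)
L₂ − L₁ = 1.2788 − 1.2766 = 2.20×10⁻³ m
α₁L₁ − α₂L₂ = 1.2×10⁻⁵×1.2766 − 32×10⁻⁷×1.2788 = 1.122704×10⁻⁵ m/K
ΔT = 2.20×10⁻³ / 1.122704×10⁻⁵ = 195.955 K
T = 26.9 + 195.955 = 222.855 °C

T = 222.9 °C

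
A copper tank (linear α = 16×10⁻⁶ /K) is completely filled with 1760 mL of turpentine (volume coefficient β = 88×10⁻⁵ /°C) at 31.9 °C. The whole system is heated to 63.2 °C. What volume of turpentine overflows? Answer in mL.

45.8 mL

The tank also expands: β_container ≈ 3α = 4.8×10⁻⁵ /K
Net overflow = V₀(β_liq − 3α_cont)ΔT
β − 3α = 8.80×10⁻⁴ − 4.8×10⁻⁵ = 8.32×10⁻⁴ /K; ΔT = 31.3 K
ΔV = 1760 × 8.32×10⁻⁴ × 31.3 = 45.8 mL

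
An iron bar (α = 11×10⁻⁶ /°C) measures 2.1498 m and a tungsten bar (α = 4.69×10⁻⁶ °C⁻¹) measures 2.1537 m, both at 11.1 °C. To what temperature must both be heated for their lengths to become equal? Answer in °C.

T = 299.0 °C

Equal length when α₁L₁ΔT − α₂L₂ΔT = L₂ − L₁ = 3.90×10⁻³ m
α₁L₁ = 2.36478×10⁻⁵, α₂L₂ = 1.0100853×10⁻⁵ → Δ(αL) = 1.3546947×10⁻⁵ m/K
ΔT = 3.90×10⁻³ / 1.3546947×10⁻⁵ = 287.888 K, so T = 11.1 + 287.888 = 298.988 °C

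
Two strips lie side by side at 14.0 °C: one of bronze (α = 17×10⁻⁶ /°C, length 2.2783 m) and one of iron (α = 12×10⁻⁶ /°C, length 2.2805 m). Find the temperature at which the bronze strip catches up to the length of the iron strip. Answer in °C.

T = 207.6 °C

Equal length when α₁L₁ΔT − α₂L₂ΔT = L₂ − L₁ = 2.20×10⁻³ m
α₁L₁ = 3.87311×10⁻⁵, α₂L₂ = 2.7366×10⁻⁵ → Δ(αL) = 1.13651×10⁻⁵ m/K
ΔT = 2.20×10⁻³ / 1.13651×10⁻⁵ = 193.575 K, so T = 14.0 + 193.575 = 207.575 °C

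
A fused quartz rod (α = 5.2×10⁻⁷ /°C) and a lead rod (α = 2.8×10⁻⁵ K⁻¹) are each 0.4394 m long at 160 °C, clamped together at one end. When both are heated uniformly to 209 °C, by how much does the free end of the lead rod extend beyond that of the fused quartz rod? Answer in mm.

ΔT = 49 K
fused quartz: ΔL = 5.2×10⁻⁷ × 0.4394 m × 49 = 1.1196×10⁻⁵ m = 0.011196 mm
lead: ΔL = 2.8×10⁻⁵ × 0.4394 m × 49 = 6.0286×10⁻⁴ m = 0.60286 mm
difference = 0.60286 − 0.011196 = 0.591664 mm

0.592 mm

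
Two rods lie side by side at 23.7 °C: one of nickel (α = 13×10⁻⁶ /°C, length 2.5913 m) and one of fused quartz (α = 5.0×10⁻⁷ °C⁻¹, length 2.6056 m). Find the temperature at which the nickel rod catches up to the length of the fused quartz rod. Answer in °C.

T = 465.3 °C

L₁(1 + α₁ΔT) = L₂(1 + α₂ΔT) ⇒ ΔT = (L₂ − L₁)/(α₁L₁ − α₂L₂)
L₂ − L₁ = 2.6056 − 2.5913 = 1.43×10⁻² m
α₁L₁ − α₂L₂ = 13×10⁻⁶×2.5913 − 5.0×10⁻⁷×2.6056 = 3.23841×10⁻⁵ m/K
ΔT = 1.43×10⁻² / 3.23841×10⁻⁵ = 441.575 K
T = 23.7 + 441.575 = 465.275 °C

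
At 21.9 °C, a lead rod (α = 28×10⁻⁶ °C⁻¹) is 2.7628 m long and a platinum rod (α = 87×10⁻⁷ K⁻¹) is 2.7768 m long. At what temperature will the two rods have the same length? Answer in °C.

Equal length when α₁L₁ΔT − α₂L₂ΔT = L₂ − L₁ = 1.40×10⁻² m
α₁L₁ = 7.73584×10⁻⁵, α₂L₂ = 2.415816×10⁻⁵ → Δ(αL) = 5.320024×10⁻⁵ m/K
ΔT = 1.40×10⁻² / 5.320024×10⁻⁵ = 263.157 K, so T = 21.9 + 263.157 = 285.057 °C

T = 285.1 °C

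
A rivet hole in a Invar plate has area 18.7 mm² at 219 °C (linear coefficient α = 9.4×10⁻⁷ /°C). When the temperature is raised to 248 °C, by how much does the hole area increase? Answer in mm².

Area coefficient ≈ 2α; |ΔT| = 29 K
ΔA = 2αA₀ΔT = 2(9.4×10⁻⁷)(18.7)(29) = 1.02×10⁻³ mm²

ΔA = 0.00102 mm²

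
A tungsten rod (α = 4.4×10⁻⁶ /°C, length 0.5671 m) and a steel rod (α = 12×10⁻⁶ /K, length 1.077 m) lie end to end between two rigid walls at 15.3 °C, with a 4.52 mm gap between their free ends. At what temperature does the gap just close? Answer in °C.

Gap closes when ΔL₁ + ΔL₂ = 4.52 mm = 4.52×10⁻³ m
(α₁L₁ + α₂L₂)ΔT = g
α₁L₁ + α₂L₂ = 4.4×10⁻⁶×0.5671 + 12×10⁻⁶×1.077 = 1.541924×10⁻⁵ m/K
ΔT = 4.52×10⁻³ / 1.541924×10⁻⁵ = 293.14 K
T = 15.3 + 293.14 = 308.44 °C

T = 308 °C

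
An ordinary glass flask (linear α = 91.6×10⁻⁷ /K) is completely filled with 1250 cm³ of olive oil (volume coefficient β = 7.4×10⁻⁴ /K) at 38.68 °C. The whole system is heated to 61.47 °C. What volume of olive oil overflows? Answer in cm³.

20.3 cm³

The flask also expands: β_container ≈ 3α = 2.748×10⁻⁵ /K
Net overflow = V₀(β_liq − 3α_cont)ΔT
β − 3α = 7.40×10⁻⁴ − 2.748×10⁻⁵ = 7.1252×10⁻⁴ /K; ΔT = 22.79 K
ΔV = 1250 × 7.1252×10⁻⁴ × 22.79 = 20.3 cm³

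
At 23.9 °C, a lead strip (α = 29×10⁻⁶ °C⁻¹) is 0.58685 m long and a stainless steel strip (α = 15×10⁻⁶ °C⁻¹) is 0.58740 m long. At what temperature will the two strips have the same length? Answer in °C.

L₁(1 + α₁ΔT) = L₂(1 + α₂ΔT) ⇒ ΔT = (L₂ − L₁)/(α₁L₁ − α₂L₂)
L₂ − L₁ = 0.58740 − 0.58685 = 5.50×10⁻⁴ m
α₁L₁ − α₂L₂ = 29×10⁻⁶×0.58685 − 15×10⁻⁶×0.58740 = 8.20765×10⁻⁶ m/K
ΔT = 5.50×10⁻⁴ / 8.20765×10⁻⁶ = 67.0107 K
T = 23.9 + 67.0107 = 90.9107 °C

T = 90.91 °C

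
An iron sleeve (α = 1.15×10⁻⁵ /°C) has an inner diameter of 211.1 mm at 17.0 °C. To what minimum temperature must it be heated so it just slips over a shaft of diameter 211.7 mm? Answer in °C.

T = 264 °C

Required Δd = 211.7 − 211.1 = 0.6 mm
Δd = αd₀ΔT ⇒ ΔT = Δd/(αd₀) = 0.6 / (1.15×10⁻⁵ × 211.1) = 247.15 K
T_min = 17.0 + 247.15 = 264.15 °C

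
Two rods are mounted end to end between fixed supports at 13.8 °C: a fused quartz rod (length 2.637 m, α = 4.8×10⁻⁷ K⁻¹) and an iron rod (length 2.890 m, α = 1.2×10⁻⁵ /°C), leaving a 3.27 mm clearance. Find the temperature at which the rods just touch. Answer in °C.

T = 105 °C

α₁L₁ = 1.26576×10⁻⁶ m/K, α₂L₂ = 3.468×10⁻⁵ m/K → total 3.594576×10⁻⁵ m/K
ΔT = g/(α₁L₁+α₂L₂) = 3.27×10⁻³ / 3.594576×10⁻⁵ = 90.97 K
T = 13.8 + 90.97 = 104.77 °C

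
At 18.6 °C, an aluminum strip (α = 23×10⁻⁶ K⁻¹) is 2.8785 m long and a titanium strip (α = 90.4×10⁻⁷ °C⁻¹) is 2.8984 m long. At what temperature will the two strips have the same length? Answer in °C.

T = 516.1 °C

Equal length when α₁L₁ΔT − α₂L₂ΔT = L₂ − L₁ = 1.99×10⁻² m
α₁L₁ = 6.62055×10⁻⁵, α₂L₂ = 2.6201536×10⁻⁵ → Δ(αL) = 4.0003964×10⁻⁵ m/K
ΔT = 1.99×10⁻² / 4.0003964×10⁻⁵ = 497.451 K, so T = 18.6 + 497.451 = 516.051 °C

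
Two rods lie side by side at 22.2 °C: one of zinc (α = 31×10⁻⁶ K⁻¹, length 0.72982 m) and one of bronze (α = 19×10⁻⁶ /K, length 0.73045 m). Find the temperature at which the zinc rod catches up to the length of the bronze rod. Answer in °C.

Equal length when α₁L₁ΔT − α₂L₂ΔT = L₂ − L₁ = 6.30×10⁻⁴ m
α₁L₁ = 2.262442×10⁻⁵, α₂L₂ = 1.387855×10⁻⁵ → Δ(αL) = 8.74587×10⁻⁶ m/K
ΔT = 6.30×10⁻⁴ / 8.74587×10⁻⁶ = 72.0340 K, so T = 22.2 + 72.0340 = 94.2340 °C

T = 94.23 °C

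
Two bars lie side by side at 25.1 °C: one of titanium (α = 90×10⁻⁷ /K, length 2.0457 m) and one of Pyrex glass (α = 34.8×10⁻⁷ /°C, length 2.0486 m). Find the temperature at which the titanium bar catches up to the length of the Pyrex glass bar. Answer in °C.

Equal length when α₁L₁ΔT − α₂L₂ΔT = L₂ − L₁ = 2.90×10⁻³ m
α₁L₁ = 1.84113×10⁻⁵, α₂L₂ = 7.129128×10⁻⁶ → Δ(αL) = 1.1282172×10⁻⁵ m/K
ΔT = 2.90×10⁻³ / 1.1282172×10⁻⁵ = 257.043 K, so T = 25.1 + 257.043 = 282.143 °C

T = 282.1 °C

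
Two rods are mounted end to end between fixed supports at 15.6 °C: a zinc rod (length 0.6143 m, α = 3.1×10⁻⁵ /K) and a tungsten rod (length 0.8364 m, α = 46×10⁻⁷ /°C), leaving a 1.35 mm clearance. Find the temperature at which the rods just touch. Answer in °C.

α₁L₁ = 1.90433×10⁻⁵ m/K, α₂L₂ = 3.84744×10⁻⁶ m/K → total 2.289074×10⁻⁵ m/K
ΔT = g/(α₁L₁+α₂L₂) = 1.35×10⁻³ / 2.289074×10⁻⁵ = 58.976 K
T = 15.6 + 58.976 = 74.576 °C

T = 74.6 °C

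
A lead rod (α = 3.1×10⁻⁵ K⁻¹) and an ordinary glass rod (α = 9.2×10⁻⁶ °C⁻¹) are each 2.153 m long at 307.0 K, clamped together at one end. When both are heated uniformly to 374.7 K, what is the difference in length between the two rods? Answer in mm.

ΔT = 67.7 K
lead: ΔL = 3.1×10⁻⁵ × 2.153 m × 67.7 = 4.5185×10⁻³ m = 4.5185 mm
ordinary glass: ΔL = 9.2×10⁻⁶ × 2.153 m × 67.7 = 1.3410×10⁻³ m = 1.3410 mm
difference = 4.5185 − 1.3410 = 3.1775 mm

3.18 mm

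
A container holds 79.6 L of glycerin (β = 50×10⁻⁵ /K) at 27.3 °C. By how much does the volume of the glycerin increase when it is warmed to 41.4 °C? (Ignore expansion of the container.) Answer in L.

ΔV = 0.561 L

|ΔT| = |41.4 − 27.3| = 14.1 K
ΔV = βV₀ΔT = (50×10⁻⁵)(79.6)(14.1) = 0.561 L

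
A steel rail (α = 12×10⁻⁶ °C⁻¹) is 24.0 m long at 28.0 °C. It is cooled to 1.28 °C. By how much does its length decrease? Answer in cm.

|ΔT| = |1.28 − 28.0| = 26.72 K
ΔL = αL₀ΔT = (12×10⁻⁶)(24.0)(26.72) = 7.70×10⁻³ m

ΔL = 0.770 cm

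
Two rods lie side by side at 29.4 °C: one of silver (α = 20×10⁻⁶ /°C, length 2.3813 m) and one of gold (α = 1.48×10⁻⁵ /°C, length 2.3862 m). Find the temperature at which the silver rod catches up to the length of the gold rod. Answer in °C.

L₁(1 + α₁ΔT) = L₂(1 + α₂ΔT) ⇒ ΔT = (L₂ − L₁)/(α₁L₁ − α₂L₂)
L₂ − L₁ = 2.3862 − 2.3813 = 4.90×10⁻³ m
α₁L₁ − α₂L₂ = 20×10⁻⁶×2.3813 − 1.48×10⁻⁵×2.3862 = 1.231024×10⁻⁵ m/K
ΔT = 4.90×10⁻³ / 1.231024×10⁻⁵ = 398.043 K
T = 29.4 + 398.043 = 427.443 °C

T = 427.4 °C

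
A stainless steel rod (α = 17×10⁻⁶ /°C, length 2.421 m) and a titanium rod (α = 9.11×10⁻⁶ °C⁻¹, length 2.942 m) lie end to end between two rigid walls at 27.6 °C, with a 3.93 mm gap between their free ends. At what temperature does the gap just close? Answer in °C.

α₁L₁ = 4.1157×10⁻⁵ m/K, α₂L₂ = 2.680162×10⁻⁵ m/K → total 6.795862×10⁻⁵ m/K
ΔT = g/(α₁L₁+α₂L₂) = 3.93×10⁻³ / 6.795862×10⁻⁵ = 57.829 K
T = 27.6 + 57.829 = 85.429 °C

T = 85.4 °C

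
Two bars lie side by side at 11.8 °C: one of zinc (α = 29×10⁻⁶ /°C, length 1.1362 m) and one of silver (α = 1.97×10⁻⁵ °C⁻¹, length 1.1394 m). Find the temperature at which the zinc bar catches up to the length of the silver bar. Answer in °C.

L₁(1 + α₁ΔT) = L₂(1 + α₂ΔT) ⇒ ΔT = (L₂ − L₁)/(α₁L₁ − α₂L₂)
L₂ − L₁ = 1.1394 − 1.1362 = 3.20×10⁻³ m
α₁L₁ − α₂L₂ = 29×10⁻⁶×1.1362 − 1.97×10⁻⁵×1.1394 = 1.050362×10⁻⁵ m/K
ΔT = 3.20×10⁻³ / 1.050362×10⁻⁵ = 304.657 K
T = 11.8 + 304.657 = 316.457 °C

T = 316.5 °C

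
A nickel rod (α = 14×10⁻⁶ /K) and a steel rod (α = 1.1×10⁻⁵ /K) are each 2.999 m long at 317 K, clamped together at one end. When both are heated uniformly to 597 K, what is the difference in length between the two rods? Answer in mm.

ΔT = 280 K
nickel: ΔL = 14×10⁻⁶ × 2.999 m × 280 = 1.1756×10⁻² m = 11.756 mm
steel: ΔL = 1.1×10⁻⁵ × 2.999 m × 280 = 9.2369×10⁻³ m = 9.2369 mm
difference = 11.756 − 9.2369 = 2.5191 mm

2.52 mm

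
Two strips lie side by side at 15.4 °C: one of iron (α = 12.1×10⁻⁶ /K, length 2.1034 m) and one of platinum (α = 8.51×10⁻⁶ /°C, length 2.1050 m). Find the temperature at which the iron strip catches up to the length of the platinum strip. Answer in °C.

T = 227.7 °C

L₁(1 + α₁ΔT) = L₂(1 + α₂ΔT) ⇒ ΔT = (L₂ − L₁)/(α₁L₁ − α₂L₂)
L₂ − L₁ = 2.1050 − 2.1034 = 1.60×10⁻³ m
α₁L₁ − α₂L₂ = 12.1×10⁻⁶×2.1034 − 8.51×10⁻⁶×2.1050 = 7.53759×10⁻⁶ m/K
ΔT = 1.60×10⁻³ / 7.53759×10⁻⁶ = 212.269 K
T = 15.4 + 212.269 = 227.669 °C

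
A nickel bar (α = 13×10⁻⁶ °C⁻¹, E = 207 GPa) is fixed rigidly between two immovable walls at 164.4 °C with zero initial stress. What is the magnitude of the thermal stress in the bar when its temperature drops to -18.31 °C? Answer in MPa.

σ = 492 MPa

Fully constrained: the free strain ε = αΔT is blocked, so σ = Eε = EαΔT.
|ΔT| = 182.71 K
σ = 207×10⁹ × 13×10⁻⁶ × 182.71 = 4.92×10⁸ Pa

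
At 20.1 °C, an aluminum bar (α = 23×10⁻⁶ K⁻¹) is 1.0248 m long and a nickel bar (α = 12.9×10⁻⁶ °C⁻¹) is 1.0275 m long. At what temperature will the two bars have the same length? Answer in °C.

T = 281.8 °C

L₁(1 + α₁ΔT) = L₂(1 + α₂ΔT) ⇒ ΔT = (L₂ − L₁)/(α₁L₁ − α₂L₂)
L₂ − L₁ = 1.0275 − 1.0248 = 2.70×10⁻³ m
α₁L₁ − α₂L₂ = 23×10⁻⁶×1.0248 − 12.9×10⁻⁶×1.0275 = 1.031565×10⁻⁵ m/K
ΔT = 2.70×10⁻³ / 1.031565×10⁻⁵ = 261.738 K
T = 20.1 + 261.738 = 281.838 °C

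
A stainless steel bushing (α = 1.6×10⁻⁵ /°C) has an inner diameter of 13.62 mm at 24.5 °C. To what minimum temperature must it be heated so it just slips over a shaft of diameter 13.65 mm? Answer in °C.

Required Δd = 13.65 − 13.62 = 0.03 mm
Δd = αd₀ΔT ⇒ ΔT = Δd/(αd₀) = 0.03 / (1.6×10⁻⁵ × 13.62) = 137.67 K
T_min = 24.5 + 137.67 = 162.17 °C

T = 162 °C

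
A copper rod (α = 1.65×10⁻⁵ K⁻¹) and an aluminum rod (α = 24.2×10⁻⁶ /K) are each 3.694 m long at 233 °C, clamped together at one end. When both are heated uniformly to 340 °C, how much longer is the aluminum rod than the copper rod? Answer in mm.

ΔT = 107 K
copper: ΔL = 1.65×10⁻⁵ × 3.694 m × 107 = 6.5218×10⁻³ m = 6.5218 mm
aluminum: ΔL = 24.2×10⁻⁶ × 3.694 m × 107 = 9.5652×10⁻³ m = 9.5652 mm
difference = 9.5652 − 6.5218 = 3.0434 mm

3.04 mm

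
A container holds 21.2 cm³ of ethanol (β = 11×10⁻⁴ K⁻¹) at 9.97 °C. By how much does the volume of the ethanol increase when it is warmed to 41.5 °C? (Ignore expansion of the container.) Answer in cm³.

|ΔT| = |41.5 − 9.97| = 31.53 K
ΔV = βV₀ΔT = (11×10⁻⁴)(21.2)(31.53) = 0.735 cm³

ΔV = 0.735 cm³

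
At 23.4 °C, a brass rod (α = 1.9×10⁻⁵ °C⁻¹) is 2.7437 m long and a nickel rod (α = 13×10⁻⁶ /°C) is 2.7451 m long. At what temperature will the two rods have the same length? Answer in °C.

T = 108.5 °C

Equal length when α₁L₁ΔT − α₂L₂ΔT = L₂ − L₁ = 1.40×10⁻³ m
α₁L₁ = 5.21303×10⁻⁵, α₂L₂ = 3.56863×10⁻⁵ → Δ(αL) = 1.6444×10⁻⁵ m/K
ΔT = 1.40×10⁻³ / 1.6444×10⁻⁵ = 85.137 K, so T = 23.4 + 85.137 = 108.537 °C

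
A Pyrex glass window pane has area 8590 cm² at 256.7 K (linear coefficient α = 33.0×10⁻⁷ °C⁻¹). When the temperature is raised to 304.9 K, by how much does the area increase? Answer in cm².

Area coefficient ≈ 2α; |ΔT| = 48.2 K
ΔA = 2αA₀ΔT = 2(33.0×10⁻⁷)(8590)(48.2) = 2.73 cm²

ΔA = 2.73 cm²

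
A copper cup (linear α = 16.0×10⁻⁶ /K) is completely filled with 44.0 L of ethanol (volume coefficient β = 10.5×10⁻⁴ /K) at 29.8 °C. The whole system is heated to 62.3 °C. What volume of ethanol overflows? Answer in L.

1.43 L

The cup also expands: β_container ≈ 3α = 4.8×10⁻⁵ /K
Net overflow = V₀(β_liq − 3α_cont)ΔT
β − 3α = 1.05×10⁻³ − 4.8×10⁻⁵ = 1.002×10⁻³ /K; ΔT = 32.5 K
ΔV = 44.0 × 1.002×10⁻³ × 32.5 = 1.43 L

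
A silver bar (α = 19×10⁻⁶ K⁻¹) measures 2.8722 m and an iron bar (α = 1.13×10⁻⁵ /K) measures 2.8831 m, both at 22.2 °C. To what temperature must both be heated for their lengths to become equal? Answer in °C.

L₁(1 + α₁ΔT) = L₂(1 + α₂ΔT) ⇒ ΔT = (L₂ − L₁)/(α₁L₁ − α₂L₂)
L₂ − L₁ = 2.8831 − 2.8722 = 1.09×10⁻² m
α₁L₁ − α₂L₂ = 19×10⁻⁶×2.8722 − 1.13×10⁻⁵×2.8831 = 2.199277×10⁻⁵ m/K
ΔT = 1.09×10⁻² / 2.199277×10⁻⁵ = 495.617 K
T = 22.2 + 495.617 = 517.817 °C

T = 517.8 °C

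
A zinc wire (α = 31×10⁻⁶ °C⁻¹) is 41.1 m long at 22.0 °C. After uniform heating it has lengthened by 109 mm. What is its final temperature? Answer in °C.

T = 108 °C

ΔL = αL₀ΔT ⇒ ΔT = ΔL / (αL₀)
ΔT = 109×10⁻³ m / (31×10⁻⁶ × 41.1 m) = 85.55 K
T = 22.0 + 85.55 = 107.55 °C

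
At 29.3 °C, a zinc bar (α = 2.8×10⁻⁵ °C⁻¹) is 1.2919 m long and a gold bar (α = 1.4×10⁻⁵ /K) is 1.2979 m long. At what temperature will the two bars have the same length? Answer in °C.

T = 362.6 °C

L₁(1 + α₁ΔT) = L₂(1 + α₂ΔT) ⇒ ΔT = (L₂ − L₁)/(α₁L₁ − α₂L₂)
L₂ − L₁ = 1.2979 − 1.2919 = 6.00×10⁻³ m
α₁L₁ − α₂L₂ = 2.8×10⁻⁵×1.2919 − 1.4×10⁻⁵×1.2979 = 1.80026×10⁻⁵ m/K
ΔT = 6.00×10⁻³ / 1.80026×10⁻⁵ = 333.285 K
T = 29.3 + 333.285 = 362.585 °C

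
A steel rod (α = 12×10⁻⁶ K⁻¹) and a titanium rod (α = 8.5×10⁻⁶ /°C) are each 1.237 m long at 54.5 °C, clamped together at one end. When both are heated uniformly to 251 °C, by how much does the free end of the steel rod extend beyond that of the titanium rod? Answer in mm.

0.851 mm

ΔT = 196.5 K
steel: ΔL = 12×10⁻⁶ × 1.237 m × 196.5 = 2.9168×10⁻³ m = 2.9168 mm
titanium: ΔL = 8.5×10⁻⁶ × 1.237 m × 196.5 = 2.0661×10⁻³ m = 2.0661 mm
difference = 2.9168 − 2.0661 = 0.8507 mm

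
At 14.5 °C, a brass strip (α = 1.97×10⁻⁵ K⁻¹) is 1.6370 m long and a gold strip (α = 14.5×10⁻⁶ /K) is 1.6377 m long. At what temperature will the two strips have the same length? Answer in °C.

T = 96.83 °C

L₁(1 + α₁ΔT) = L₂(1 + α₂ΔT) ⇒ ΔT = (L₂ − L₁)/(α₁L₁ − α₂L₂)
L₂ − L₁ = 1.6377 − 1.6370 = 7.00×10⁻⁴ m
α₁L₁ − α₂L₂ = 1.97×10⁻⁵×1.6370 − 14.5×10⁻⁶×1.6377 = 8.50225×10⁻⁶ m/K
ΔT = 7.00×10⁻⁴ / 8.50225×10⁻⁶ = 82.3311 K
T = 14.5 + 82.3311 = 96.8311 °C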